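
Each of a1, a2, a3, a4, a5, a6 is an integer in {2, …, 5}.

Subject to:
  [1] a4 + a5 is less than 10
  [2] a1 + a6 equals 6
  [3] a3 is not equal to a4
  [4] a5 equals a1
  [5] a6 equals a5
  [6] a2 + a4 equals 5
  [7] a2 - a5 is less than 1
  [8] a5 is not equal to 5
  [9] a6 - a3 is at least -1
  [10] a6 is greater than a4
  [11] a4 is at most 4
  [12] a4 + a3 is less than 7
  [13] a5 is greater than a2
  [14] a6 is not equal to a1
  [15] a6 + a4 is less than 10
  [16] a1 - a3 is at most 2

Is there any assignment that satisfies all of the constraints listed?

From constraints 4 and 5, a6 = a5 = a1, so a6 = a1. But constraint 14 says a6 ≠ a1. Contradiction.

Unsatisfiable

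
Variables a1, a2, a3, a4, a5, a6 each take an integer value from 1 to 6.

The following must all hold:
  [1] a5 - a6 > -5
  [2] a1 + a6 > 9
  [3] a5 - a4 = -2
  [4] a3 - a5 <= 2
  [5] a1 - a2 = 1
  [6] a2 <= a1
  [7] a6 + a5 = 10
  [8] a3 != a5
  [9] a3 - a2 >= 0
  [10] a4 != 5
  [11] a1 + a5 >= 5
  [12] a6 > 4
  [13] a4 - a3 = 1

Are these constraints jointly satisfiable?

Take a1 = 4, a2 = 3, a3 = 5, a4 = 6, a5 = 4, a6 = 6. Then constraint 1: a5 - a6 = -2; constraint 2: a1 + a6 = 10; constraint 3: a5 - a4 = -2, and every other listed constraint is also met.

Satisfiable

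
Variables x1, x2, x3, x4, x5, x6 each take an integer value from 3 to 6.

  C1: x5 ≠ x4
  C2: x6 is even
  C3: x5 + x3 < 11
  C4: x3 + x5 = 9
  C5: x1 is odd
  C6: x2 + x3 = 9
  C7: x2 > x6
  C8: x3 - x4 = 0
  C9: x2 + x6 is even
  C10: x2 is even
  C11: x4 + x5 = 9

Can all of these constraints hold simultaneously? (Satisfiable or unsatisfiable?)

Setting (x1, x2, x3, x4, x5, x6) = (3, 6, 3, 3, 6, 4) satisfies everything: constraint 3: x5 + x3 = 9; constraint 4: x3 + x5 = 9; constraint 6: x2 + x3 = 9, and the others follow.

Satisfiable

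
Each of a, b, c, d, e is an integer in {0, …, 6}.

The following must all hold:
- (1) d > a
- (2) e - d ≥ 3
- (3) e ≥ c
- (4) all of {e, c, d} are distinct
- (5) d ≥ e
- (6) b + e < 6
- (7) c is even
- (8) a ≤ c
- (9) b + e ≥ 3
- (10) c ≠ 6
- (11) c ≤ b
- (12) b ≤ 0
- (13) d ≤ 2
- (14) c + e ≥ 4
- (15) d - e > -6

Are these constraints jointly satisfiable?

From constraints 11 and 12: c ≤ b ≤ 0. From constraints 5 and 13: e ≤ d ≤ 2. Hence c + e ≤ 2. But constraint 14 requires c + e ≥ 4, and 4 > 2. Contradiction.

Unsatisfiable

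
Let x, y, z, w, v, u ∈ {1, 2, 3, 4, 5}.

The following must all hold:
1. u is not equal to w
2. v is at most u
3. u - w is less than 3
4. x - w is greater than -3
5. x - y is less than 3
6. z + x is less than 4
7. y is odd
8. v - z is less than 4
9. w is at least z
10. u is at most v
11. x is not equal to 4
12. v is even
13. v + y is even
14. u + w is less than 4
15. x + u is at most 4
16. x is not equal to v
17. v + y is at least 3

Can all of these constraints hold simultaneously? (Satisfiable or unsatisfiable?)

Unsatisfiable

Constraint 12 makes v even and constraint 7 makes y odd, so v + y must be odd. Constraint 13 says v + y is even — contradiction.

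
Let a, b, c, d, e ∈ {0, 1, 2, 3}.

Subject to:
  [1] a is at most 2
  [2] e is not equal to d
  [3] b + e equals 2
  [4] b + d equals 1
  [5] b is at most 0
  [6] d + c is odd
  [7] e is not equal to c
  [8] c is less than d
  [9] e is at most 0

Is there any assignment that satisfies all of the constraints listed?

From constraint 5: b ≤ 0. From constraint 9: e ≤ 0. Hence b + e ≤ 0. But constraint 3 requires b + e = 2, and 2 > 0. Contradiction.

Unsatisfiable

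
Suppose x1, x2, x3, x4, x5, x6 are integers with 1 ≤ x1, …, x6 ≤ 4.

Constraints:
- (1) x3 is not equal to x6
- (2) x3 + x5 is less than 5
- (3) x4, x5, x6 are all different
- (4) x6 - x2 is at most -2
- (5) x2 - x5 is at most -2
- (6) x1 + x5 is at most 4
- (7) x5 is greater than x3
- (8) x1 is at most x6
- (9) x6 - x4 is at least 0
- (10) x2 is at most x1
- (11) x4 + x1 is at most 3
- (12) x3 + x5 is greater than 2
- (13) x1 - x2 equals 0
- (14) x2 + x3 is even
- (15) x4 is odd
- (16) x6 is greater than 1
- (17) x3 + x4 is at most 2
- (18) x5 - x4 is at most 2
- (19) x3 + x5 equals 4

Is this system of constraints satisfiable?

Unsatisfiable

Constraints 4, 5, 9, and 18 give x2 − x6 ≥ 2, x6 − x4 ≥ 0, x4 − x5 ≥ -2, x5 − x2 ≥ 2.
Adding all 4 inequalities: the left sides telescope to 0, and the right sides sum to 2 + 0 + (-2) + 2 = 2. So 0 ≥ 2, which is false.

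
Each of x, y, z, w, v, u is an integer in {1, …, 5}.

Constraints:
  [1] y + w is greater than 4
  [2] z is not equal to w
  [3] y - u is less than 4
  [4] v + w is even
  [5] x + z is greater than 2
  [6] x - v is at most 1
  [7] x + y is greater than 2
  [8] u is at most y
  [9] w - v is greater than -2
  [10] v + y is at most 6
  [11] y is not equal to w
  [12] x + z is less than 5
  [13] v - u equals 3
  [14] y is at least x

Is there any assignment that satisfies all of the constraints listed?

Satisfiable

Take x = 2, y = 2, z = 1, w = 4, v = 4, u = 1. Then constraint 1: y + w = 6; constraint 3: y - u = 1; constraint 5: x + z = 3, and every other listed constraint is also met.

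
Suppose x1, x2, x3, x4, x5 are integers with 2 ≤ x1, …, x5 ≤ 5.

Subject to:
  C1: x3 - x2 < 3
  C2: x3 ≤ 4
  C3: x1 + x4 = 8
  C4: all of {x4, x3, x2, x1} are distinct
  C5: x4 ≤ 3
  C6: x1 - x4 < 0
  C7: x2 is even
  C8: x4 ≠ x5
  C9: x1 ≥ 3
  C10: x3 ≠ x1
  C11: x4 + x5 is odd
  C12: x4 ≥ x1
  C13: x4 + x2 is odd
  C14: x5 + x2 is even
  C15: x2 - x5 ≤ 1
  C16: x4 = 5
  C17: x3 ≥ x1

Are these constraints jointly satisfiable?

From constraints 2 and 17: x1 ≤ x3 ≤ 4. From constraint 5: x4 ≤ 3. Hence x1 + x4 ≤ 7. But constraint 3 requires x1 + x4 = 8, and 8 > 7. Contradiction.

Unsatisfiable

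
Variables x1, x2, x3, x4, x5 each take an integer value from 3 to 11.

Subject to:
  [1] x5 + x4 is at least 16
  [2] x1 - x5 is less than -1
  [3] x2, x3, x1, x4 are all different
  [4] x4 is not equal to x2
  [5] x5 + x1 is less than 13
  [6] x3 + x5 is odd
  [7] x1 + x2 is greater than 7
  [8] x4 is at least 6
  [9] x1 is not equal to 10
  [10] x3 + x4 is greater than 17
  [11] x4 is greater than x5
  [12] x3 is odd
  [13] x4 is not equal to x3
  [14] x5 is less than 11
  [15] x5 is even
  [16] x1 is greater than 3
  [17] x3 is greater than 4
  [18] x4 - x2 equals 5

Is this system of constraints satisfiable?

Try x1 = 4, x2 = 5, x3 = 9, x4 = 10, x5 = 6.
Check constraint 1: x5 + x4 = 16; constraint 2: x1 - x5 = -2; constraint 5: x5 + x1 = 10. The remaining constraints are straightforward to verify.

Satisfiable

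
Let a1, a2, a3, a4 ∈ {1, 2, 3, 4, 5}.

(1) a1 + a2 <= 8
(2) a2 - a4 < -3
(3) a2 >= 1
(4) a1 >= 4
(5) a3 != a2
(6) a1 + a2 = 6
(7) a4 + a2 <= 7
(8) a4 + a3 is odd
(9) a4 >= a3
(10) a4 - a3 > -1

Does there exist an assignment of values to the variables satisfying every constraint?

Satisfiable

Setting (a1, a2, a3, a4) = (5, 1, 4, 5) satisfies everything: constraint 1: a1 + a2 = 6; constraint 2: a2 - a4 = -4; constraint 6: a1 + a2 = 6, and the others follow.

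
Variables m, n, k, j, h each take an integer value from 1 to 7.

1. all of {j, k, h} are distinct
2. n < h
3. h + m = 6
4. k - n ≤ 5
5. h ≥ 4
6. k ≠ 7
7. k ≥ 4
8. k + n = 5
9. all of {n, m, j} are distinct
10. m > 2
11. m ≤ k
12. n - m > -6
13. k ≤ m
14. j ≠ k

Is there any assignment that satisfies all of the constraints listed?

From constraint 5: h ≥ 4. From constraints 7 and 13: m ≥ k ≥ 4. Hence h + m ≥ 8. But constraint 3 requires h + m = 6, and 6 < 8. Contradiction.

Unsatisfiable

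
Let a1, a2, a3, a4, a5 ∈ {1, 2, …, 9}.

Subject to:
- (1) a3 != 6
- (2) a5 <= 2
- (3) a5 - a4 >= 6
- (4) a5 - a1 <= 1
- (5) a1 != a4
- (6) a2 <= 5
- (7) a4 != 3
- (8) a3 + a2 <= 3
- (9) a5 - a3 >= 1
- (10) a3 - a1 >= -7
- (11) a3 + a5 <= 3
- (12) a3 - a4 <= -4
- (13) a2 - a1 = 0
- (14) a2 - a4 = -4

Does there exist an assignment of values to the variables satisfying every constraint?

Unsatisfiable

Constraints 3, 4, 10, and 12 give a4 − a3 ≥ 4, a3 − a1 ≥ -7, a1 − a5 ≥ -1, a5 − a4 ≥ 6.
Adding all 4 inequalities: the left sides telescope to 0, and the right sides sum to 4 + (-7) + (-1) + 6 = 2. So 0 ≥ 2, which is false.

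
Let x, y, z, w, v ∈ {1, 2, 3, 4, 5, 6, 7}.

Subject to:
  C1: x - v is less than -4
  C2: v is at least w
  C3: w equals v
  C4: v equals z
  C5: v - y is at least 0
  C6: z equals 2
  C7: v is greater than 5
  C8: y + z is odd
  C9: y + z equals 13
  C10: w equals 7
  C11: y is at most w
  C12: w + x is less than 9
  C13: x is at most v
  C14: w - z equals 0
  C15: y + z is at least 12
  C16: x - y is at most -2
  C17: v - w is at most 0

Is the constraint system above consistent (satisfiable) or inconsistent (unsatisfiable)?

Constraint 10 fixes w = 7 and constraint 6 fixes z = 2. Constraints 3 and 4 give w = v = z, so w = z. But 7 ≠ 2 — contradiction.

Unsatisfiable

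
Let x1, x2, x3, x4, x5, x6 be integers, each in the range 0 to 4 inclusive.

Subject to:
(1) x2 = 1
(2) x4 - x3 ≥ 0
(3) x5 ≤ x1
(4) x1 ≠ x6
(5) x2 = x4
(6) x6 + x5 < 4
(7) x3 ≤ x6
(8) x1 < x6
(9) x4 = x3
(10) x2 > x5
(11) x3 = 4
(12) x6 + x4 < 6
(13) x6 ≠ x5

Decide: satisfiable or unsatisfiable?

Constraint 1 fixes x2 = 1 and constraint 11 fixes x3 = 4. Constraints 5 and 9 give x2 = x4 = x3, so x2 = x3. But 1 ≠ 4 — contradiction.

Unsatisfiable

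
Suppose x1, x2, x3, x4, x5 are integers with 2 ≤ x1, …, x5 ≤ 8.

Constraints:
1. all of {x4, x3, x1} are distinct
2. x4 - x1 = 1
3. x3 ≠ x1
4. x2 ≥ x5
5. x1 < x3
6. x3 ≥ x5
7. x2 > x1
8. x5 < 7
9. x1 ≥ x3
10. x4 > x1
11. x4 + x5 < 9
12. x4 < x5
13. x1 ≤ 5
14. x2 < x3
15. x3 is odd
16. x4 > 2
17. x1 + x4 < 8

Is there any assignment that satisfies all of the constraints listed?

Unsatisfiable

Constraints 4, 9, 10, 12, and 14 give x3 ≤ x1, x1 < x4, x4 < x5, x5 ≤ x2, x2 < x3. Chaining: x3 ≤ x1 < x4 < x5 ≤ x2 < x3, which forces x3 < x3 — impossible.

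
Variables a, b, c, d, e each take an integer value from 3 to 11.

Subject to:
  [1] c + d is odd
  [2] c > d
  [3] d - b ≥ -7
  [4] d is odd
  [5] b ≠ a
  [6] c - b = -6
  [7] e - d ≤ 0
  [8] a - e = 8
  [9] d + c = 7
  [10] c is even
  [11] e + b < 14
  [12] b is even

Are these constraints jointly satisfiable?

Satisfiable

Try a = 11, b = 10, c = 4, d = 3, e = 3.
Check constraint 3: d - b = -7; constraint 6: c - b = -6; constraint 7: e - d = 0. The remaining constraints are straightforward to verify.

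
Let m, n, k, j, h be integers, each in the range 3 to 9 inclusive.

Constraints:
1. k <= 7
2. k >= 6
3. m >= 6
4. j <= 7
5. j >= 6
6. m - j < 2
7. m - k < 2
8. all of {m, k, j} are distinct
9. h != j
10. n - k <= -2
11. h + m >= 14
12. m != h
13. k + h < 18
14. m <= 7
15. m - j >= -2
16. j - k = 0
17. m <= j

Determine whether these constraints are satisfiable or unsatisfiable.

Constraints 1, 2, 3, 4, 5, and 14 confine each of m, k, j to the 2 values {6, 7}.
Constraint 8 requires all 3 of them to be distinct, but only 2 values are available — impossible by the pigeonhole principle.

Unsatisfiable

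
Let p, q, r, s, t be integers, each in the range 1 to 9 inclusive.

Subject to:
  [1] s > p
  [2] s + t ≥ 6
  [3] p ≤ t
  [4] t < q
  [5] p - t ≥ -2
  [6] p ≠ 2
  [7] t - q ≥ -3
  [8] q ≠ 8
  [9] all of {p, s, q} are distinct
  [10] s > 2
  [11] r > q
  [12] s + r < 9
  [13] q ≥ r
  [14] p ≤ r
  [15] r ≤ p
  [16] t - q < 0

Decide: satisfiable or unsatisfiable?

Unsatisfiable

Constraints 3, 4, 11, and 15 give p ≤ t, t < q, q < r, r ≤ p. Chaining: p ≤ t < q < r ≤ p, which forces p < p — impossible.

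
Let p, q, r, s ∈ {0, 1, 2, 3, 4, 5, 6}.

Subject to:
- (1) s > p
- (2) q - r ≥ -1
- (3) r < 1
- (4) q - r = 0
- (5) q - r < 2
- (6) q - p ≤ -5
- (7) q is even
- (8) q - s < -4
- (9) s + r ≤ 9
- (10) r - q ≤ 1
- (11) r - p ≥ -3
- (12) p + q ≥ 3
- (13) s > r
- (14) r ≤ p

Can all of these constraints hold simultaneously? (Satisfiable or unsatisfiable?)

Constraints 6, 10, and 11 give q − r ≥ -1, r − p ≥ -3, p − q ≥ 5.
Adding all 3 inequalities: the left sides telescope to 0, and the right sides sum to (-1) + (-3) + 5 = 1. So 0 ≥ 1, which is false.

Unsatisfiable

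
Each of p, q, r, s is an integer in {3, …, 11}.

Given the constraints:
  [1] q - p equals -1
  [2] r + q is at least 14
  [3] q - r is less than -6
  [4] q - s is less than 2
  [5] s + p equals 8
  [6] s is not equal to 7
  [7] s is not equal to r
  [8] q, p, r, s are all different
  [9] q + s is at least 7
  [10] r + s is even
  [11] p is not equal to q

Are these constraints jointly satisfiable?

Satisfiable

Take p = 5, q = 4, r = 11, s = 3. Then constraint 1: q - p = -1; constraint 2: r + q = 15, and every other listed constraint is also met.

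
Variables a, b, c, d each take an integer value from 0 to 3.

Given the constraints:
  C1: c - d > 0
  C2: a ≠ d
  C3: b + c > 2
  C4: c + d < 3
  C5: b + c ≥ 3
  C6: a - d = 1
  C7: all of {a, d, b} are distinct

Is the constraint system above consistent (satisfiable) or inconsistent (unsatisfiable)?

Try a = 1, b = 3, c = 1, d = 0.
Check constraint 1: c - d = 1; constraint 3: b + c = 4. The remaining constraints are straightforward to verify.

Satisfiable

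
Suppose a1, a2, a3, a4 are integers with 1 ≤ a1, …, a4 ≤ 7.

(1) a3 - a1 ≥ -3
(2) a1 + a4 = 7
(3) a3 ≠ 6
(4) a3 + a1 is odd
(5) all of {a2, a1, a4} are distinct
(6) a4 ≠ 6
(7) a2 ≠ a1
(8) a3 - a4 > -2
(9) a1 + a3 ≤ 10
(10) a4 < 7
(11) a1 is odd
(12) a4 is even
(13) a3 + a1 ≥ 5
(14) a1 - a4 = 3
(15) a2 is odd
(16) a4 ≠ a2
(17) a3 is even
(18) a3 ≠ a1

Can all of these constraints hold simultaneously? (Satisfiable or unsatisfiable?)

Satisfiable

The assignment a1 = 5, a2 = 1, a3 = 2, a4 = 2 works:
  constraint 1 holds since a3 - a1 = -3.
  constraint 2 holds since a1 + a4 = 7.
The rest check out directly.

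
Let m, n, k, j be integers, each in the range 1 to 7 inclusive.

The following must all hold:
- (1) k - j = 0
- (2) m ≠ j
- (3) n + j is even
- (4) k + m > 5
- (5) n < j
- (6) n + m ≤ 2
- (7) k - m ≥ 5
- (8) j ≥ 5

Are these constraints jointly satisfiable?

Take m = 1, n = 1, k = 7, j = 7. Then constraint 1: k - j = 0; constraint 4: k + m = 8; constraint 6: n + m = 2, and every other listed constraint is also met.

Satisfiable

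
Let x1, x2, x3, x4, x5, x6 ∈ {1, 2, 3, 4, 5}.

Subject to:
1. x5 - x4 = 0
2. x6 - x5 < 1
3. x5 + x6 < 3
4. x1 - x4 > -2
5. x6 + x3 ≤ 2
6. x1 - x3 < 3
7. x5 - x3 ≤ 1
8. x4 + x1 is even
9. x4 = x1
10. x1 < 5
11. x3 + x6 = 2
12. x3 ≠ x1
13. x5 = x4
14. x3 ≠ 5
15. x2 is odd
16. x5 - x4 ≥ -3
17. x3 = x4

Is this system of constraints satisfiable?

From constraints 9 and 17, x3 = x4 = x1, so x3 = x1. But constraint 12 says x3 ≠ x1. Contradiction.

Unsatisfiable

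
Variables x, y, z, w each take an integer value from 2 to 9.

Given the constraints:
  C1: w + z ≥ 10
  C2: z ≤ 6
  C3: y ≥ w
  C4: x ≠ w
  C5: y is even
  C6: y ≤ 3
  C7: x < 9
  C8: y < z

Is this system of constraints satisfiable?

Unsatisfiable

From constraints 3 and 6: w ≤ y ≤ 3. From constraint 2: z ≤ 6. Hence w + z ≤ 9. But constraint 1 requires w + z ≥ 10, and 10 > 9. Contradiction.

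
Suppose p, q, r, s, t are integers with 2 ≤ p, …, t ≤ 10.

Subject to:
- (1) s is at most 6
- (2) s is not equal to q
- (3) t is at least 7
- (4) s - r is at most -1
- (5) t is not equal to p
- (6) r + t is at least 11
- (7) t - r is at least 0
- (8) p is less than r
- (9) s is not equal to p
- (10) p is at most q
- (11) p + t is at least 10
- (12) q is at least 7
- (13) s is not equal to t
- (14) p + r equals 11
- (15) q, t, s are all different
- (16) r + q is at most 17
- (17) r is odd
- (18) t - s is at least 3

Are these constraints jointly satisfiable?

Try p = 4, q = 9, r = 7, s = 3, t = 7.
Check constraint 4: s - r = -4; constraint 6: r + t = 14. The remaining constraints are straightforward to verify.

Satisfiable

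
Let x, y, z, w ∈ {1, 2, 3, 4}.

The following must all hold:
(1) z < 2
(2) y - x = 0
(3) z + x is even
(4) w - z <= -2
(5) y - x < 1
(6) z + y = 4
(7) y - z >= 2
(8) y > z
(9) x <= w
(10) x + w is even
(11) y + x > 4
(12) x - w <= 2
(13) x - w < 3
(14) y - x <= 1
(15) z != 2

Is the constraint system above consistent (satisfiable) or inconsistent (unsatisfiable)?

Unsatisfiable

Constraints 4, 7, 12, and 14 give z − w ≥ 2, w − x ≥ -2, x − y ≥ -1, y − z ≥ 2.
Adding all 4 inequalities: the left sides telescope to 0, and the right sides sum to 2 + (-2) + (-1) + 2 = 1. So 0 ≥ 1, which is false.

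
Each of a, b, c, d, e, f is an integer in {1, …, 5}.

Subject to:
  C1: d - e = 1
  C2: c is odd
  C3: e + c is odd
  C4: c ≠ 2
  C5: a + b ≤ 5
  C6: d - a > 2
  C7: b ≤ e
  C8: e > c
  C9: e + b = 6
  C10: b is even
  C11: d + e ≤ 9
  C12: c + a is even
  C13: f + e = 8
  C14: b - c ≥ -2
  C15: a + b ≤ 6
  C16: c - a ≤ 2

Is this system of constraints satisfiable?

Satisfiable

One satisfying assignment is a = 1, b = 2, c = 3, d = 5, e = 4, f = 4.
For the less obvious constraints — constraint 1: d - e = 1; constraint 5: a + b = 3; constraint 6: d - a = 4 — and the others hold by inspection.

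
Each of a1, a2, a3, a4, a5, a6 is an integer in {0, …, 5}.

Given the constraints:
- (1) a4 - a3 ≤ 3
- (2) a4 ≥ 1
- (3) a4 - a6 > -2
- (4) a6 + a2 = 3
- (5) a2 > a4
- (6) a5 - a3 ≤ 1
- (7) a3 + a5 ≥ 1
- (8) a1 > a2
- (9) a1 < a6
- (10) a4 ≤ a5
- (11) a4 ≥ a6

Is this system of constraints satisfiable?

Constraints 5, 8, 9, and 11 give a6 ≤ a4, a4 < a2, a2 < a1, a1 < a6. Chaining: a6 ≤ a4 < a2 < a1 < a6, which forces a6 < a6 — impossible.

Unsatisfiable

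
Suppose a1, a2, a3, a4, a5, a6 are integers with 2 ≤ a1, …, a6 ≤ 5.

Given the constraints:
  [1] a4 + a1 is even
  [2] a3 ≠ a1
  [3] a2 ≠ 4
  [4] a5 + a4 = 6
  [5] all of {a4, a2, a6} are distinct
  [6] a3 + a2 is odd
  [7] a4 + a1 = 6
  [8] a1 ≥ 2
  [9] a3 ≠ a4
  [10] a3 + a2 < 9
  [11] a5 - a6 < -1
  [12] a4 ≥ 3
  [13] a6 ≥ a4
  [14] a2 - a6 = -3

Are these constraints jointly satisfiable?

Satisfiable

One satisfying assignment is a1 = 3, a2 = 2, a3 = 5, a4 = 3, a5 = 3, a6 = 5.
For the less obvious constraints — constraint 4: a5 + a4 = 6; constraint 7: a4 + a1 = 6 — and the others hold by inspection.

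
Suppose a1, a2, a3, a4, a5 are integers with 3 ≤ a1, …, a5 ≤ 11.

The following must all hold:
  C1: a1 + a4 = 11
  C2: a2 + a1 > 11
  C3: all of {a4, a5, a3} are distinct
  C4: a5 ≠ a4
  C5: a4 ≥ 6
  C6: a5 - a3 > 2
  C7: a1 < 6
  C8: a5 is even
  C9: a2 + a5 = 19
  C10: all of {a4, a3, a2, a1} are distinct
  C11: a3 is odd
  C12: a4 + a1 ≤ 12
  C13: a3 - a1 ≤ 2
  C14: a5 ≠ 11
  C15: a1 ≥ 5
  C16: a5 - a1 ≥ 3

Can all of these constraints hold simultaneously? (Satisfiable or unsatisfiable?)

Satisfiable

Take a1 = 5, a2 = 9, a3 = 7, a4 = 6, a5 = 10. Then constraint 1: a1 + a4 = 11; constraint 2: a2 + a1 = 14, and every other listed constraint is also met.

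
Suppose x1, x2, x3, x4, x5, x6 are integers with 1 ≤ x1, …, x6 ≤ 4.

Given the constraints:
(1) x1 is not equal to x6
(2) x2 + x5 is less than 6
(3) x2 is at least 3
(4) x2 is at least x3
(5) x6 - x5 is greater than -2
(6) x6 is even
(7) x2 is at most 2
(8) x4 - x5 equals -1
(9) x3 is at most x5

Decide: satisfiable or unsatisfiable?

Unsatisfiable

From constraint 3: x2 ≥ 3. From constraint 7: x2 ≤ 2. But 2 < 3, so no value of x2 works.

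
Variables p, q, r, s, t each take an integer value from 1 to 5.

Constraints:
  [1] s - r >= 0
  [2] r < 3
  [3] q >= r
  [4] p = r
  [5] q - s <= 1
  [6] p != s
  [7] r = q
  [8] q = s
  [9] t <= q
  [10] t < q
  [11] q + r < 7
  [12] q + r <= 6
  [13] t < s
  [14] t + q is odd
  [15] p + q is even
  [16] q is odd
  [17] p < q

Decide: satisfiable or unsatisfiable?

Unsatisfiable

From constraints 4, 7, and 8, p = r = q = s, so p = s. But constraint 6 says p ≠ s. Contradiction.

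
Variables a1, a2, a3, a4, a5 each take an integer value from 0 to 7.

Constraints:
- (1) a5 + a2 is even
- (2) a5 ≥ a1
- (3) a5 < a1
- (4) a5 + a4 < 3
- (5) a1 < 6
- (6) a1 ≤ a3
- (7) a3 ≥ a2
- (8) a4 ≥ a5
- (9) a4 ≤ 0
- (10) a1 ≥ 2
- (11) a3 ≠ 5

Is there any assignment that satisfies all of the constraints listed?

From constraints 2 and 10: a5 ≥ a1 and a1 ≥ 2, so a5 ≥ 2. From constraints 8 and 9: a5 ≤ a4 and a4 ≤ 0, so a5 ≤ 0. But 0 < 2, so no value of a5 works.

Unsatisfiable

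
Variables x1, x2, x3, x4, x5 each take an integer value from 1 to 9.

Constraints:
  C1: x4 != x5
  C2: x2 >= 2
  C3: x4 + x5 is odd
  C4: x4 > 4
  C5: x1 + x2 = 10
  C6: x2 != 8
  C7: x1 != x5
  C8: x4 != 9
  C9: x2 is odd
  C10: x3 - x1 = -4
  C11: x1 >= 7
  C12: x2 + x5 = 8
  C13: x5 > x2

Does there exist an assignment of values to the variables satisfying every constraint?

Setting (x1, x2, x3, x4, x5) = (7, 3, 3, 6, 5) satisfies everything: constraint 5: x1 + x2 = 10; constraint 10: x3 - x1 = -4; constraint 12: x2 + x5 = 8, and the others follow.

Satisfiable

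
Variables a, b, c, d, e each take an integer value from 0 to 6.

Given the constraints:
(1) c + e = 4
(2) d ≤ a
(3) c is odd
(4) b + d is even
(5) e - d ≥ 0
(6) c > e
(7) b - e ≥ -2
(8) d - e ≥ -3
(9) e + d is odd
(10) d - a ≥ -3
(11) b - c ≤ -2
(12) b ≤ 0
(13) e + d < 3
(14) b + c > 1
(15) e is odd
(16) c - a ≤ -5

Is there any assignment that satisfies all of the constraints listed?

Constraints 5, 7, 10, 11, and 16 give e − d ≥ 0, d − a ≥ -3, a − c ≥ 5, c − b ≥ 2, b − e ≥ -2.
Adding all 5 inequalities: the left sides telescope to 0, and the right sides sum to 0 + (-3) + 5 + 2 + (-2) = 2. So 0 ≥ 2, which is false.

Unsatisfiable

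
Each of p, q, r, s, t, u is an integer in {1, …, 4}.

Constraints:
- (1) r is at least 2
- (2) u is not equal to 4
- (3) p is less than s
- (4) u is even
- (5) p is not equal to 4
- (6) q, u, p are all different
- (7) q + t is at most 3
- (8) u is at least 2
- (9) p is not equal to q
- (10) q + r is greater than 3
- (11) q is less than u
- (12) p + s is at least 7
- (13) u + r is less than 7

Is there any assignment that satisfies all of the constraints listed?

Take p = 3, q = 1, r = 4, s = 4, t = 1, u = 2. Then constraint 7: q + t = 2; constraint 10: q + r = 5, and every other listed constraint is also met.

Satisfiable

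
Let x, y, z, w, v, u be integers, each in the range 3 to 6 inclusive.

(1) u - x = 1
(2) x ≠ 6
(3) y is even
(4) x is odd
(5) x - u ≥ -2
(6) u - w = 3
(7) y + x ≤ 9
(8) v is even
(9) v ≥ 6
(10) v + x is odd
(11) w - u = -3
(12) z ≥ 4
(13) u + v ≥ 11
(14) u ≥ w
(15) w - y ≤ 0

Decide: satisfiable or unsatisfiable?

Satisfiable

The assignment x = 5, y = 4, z = 4, w = 3, v = 6, u = 6 works:
  constraint 1 holds since u - x = 1.
  constraint 5 holds since x - u = -1.
The rest check out directly.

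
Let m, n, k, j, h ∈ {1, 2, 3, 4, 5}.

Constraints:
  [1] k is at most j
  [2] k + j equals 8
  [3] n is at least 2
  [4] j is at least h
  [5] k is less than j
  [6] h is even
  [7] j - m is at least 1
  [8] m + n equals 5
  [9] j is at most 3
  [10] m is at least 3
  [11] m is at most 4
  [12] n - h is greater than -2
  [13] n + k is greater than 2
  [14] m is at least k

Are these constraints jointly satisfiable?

Unsatisfiable

From constraints 11 and 14: k ≤ m ≤ 4. From constraint 9: j ≤ 3. Hence k + j ≤ 7. But constraint 2 requires k + j = 8, and 8 > 7. Contradiction.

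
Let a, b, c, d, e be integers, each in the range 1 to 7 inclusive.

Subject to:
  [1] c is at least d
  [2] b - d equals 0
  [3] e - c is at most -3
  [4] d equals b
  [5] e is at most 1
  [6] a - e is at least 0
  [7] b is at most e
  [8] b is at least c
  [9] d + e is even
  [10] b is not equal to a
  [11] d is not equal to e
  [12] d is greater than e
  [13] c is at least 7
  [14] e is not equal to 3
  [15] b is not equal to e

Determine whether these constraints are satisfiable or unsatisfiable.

From constraints 8 and 13: b ≥ c and c ≥ 7, so b ≥ 7. From constraints 5 and 7: b ≤ e and e ≤ 1, so b ≤ 1. But 1 < 7, so no value of b works.

Unsatisfiable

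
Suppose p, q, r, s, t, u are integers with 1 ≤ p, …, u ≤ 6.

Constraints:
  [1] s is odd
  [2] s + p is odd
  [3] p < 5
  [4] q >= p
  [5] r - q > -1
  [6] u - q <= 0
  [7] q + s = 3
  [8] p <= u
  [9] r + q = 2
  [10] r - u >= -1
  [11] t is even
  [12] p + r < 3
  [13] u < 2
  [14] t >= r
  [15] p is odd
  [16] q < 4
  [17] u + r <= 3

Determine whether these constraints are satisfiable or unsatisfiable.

Unsatisfiable

Constraint 1 makes s odd and constraint 15 makes p odd, so s + p must be even. Constraint 2 says s + p is odd — contradiction.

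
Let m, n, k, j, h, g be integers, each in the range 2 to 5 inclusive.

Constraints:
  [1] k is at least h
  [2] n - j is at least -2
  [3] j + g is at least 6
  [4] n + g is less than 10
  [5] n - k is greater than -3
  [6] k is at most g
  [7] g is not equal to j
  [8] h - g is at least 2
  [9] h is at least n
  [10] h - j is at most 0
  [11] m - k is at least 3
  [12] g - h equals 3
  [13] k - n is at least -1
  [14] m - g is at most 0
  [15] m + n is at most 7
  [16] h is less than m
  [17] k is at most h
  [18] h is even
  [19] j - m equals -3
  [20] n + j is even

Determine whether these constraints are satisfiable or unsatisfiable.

Unsatisfiable

Constraints 2, 8, 10, 11, 13, and 14 give k − n ≥ -1, n − j ≥ -2, j − h ≥ 0, h − g ≥ 2, g − m ≥ 0, m − k ≥ 3.
Adding all 6 inequalities: the left sides telescope to 0, and the right sides sum to (-1) + (-2) + 0 + 2 + 0 + 3 = 2. So 0 ≥ 2, which is false.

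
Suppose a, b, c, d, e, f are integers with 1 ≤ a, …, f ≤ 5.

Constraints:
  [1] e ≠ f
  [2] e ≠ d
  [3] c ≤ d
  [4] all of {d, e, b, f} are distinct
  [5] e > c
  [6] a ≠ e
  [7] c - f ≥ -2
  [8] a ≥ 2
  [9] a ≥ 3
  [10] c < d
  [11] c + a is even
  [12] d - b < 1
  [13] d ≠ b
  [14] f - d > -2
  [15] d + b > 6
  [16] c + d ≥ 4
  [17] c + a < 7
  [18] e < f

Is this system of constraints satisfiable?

Try a = 3, b = 5, c = 1, d = 4, e = 2, f = 3.
Check constraint 7: c - f = -2; constraint 12: d - b = -1; constraint 14: f - d = -1. The remaining constraints are straightforward to verify.

Satisfiable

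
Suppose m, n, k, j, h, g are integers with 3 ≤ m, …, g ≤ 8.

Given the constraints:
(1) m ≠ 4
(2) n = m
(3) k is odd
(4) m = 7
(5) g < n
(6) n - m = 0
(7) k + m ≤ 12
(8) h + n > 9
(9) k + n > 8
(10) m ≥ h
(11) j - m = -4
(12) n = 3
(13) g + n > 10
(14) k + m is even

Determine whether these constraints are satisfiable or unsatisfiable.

Constraint 12 fixes n = 3 and constraint 4 fixes m = 7, but constraint 2 requires n = m. Since 3 ≠ 7, contradiction.

Unsatisfiable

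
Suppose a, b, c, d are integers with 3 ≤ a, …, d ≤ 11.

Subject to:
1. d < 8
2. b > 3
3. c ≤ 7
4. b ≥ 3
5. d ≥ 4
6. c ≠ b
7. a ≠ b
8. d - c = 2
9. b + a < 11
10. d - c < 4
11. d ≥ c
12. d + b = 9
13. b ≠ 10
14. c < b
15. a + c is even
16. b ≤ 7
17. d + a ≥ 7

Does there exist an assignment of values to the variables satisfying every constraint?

Satisfiable

The assignment a = 5, b = 4, c = 3, d = 5 works:
  constraint 8 holds since d - c = 2.
  constraint 9 holds since b + a = 9.
  constraint 10 holds since d - c = 2.
The rest check out directly.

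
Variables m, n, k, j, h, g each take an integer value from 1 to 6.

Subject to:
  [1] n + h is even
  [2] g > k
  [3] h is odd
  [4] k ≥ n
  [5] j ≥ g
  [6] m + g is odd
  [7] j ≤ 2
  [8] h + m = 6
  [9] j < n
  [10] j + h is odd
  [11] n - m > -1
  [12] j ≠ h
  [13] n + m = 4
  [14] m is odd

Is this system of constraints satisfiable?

Constraints 2, 4, 5, and 9 give n ≤ k, k < g, g ≤ j, j < n. Chaining: n ≤ k < g ≤ j < n, which forces n < n — impossible.

Unsatisfiable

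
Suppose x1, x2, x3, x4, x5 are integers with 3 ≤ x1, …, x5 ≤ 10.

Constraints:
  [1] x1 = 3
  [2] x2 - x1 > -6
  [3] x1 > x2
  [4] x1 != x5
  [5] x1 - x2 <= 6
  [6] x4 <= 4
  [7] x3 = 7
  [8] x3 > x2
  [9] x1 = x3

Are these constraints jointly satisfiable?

Unsatisfiable

Constraint 1 fixes x1 = 3 and constraint 7 fixes x3 = 7, but constraint 9 requires x1 = x3. Since 3 ≠ 7, contradiction.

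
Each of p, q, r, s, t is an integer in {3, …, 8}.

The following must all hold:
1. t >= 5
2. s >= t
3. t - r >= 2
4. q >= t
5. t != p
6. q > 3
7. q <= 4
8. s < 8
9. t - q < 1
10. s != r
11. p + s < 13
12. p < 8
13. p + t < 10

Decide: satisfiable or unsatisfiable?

From constraint 1: t ≥ 5. From constraints 4 and 7: t ≤ q and q ≤ 4, so t ≤ 4. But 4 < 5, so no value of t works.

Unsatisfiable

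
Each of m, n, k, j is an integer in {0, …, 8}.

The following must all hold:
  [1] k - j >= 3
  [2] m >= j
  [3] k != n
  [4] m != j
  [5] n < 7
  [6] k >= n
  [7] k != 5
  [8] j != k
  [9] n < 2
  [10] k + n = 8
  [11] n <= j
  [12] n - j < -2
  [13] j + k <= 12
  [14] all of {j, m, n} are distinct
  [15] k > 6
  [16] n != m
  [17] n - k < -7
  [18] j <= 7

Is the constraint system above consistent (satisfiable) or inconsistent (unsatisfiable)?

Try m = 5, n = 0, k = 8, j = 3.
Check constraint 1: k - j = 5; constraint 10: k + n = 8; constraint 12: n - j = -3. The remaining constraints are straightforward to verify.

Satisfiable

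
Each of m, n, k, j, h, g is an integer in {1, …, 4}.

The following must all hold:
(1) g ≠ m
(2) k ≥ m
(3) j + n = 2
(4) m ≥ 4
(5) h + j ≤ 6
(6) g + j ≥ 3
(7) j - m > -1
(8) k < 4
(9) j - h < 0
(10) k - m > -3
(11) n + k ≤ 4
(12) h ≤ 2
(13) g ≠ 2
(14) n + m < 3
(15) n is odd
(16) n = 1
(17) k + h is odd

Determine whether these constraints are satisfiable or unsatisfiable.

From constraints 2 and 4: k ≥ m and m ≥ 4, so k ≥ 4. From constraint 8: k ≤ 3. But 3 < 4, so no value of k works.

Unsatisfiable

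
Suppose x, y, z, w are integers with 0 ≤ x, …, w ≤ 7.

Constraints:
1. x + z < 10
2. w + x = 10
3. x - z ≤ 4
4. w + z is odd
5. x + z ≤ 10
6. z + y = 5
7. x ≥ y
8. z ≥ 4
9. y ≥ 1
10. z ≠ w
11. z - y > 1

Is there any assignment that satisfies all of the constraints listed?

Satisfiable

The assignment x = 5, y = 1, z = 4, w = 5 works:
  constraint 1 holds since x + z = 9.
  constraint 2 holds since w + x = 10.
  constraint 3 holds since x - z = 1.
The rest check out directly.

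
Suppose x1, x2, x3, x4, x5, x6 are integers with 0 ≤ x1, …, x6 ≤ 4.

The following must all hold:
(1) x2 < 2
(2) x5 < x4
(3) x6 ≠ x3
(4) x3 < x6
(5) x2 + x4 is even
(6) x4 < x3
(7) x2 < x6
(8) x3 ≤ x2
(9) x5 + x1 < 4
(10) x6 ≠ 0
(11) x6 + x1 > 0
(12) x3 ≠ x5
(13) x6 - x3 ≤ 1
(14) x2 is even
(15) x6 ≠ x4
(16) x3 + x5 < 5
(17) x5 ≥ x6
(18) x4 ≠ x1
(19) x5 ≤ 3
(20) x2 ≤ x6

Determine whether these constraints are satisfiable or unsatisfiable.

Constraints 2, 6, 7, 8, and 17 give x6 ≤ x5, x5 < x4, x4 < x3, x3 ≤ x2, x2 < x6. Chaining: x6 ≤ x5 < x4 < x3 ≤ x2 < x6, which forces x6 < x6 — impossible.

Unsatisfiable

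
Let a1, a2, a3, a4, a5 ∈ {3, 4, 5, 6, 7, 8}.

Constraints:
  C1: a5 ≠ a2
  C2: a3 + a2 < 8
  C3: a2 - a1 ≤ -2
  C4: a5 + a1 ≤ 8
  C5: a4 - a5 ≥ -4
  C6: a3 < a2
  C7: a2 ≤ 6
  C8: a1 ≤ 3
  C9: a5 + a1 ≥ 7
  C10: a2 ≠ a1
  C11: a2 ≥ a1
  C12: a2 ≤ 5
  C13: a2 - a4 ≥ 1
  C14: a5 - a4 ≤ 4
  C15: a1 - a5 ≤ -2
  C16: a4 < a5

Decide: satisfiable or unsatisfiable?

Constraints 3, 5, 13, and 15 give a4 − a5 ≥ -4, a5 − a1 ≥ 2, a1 − a2 ≥ 2, a2 − a4 ≥ 1.
Adding all 4 inequalities: the left sides telescope to 0, and the right sides sum to (-4) + 2 + 2 + 1 = 1. So 0 ≥ 1, which is false.

Unsatisfiable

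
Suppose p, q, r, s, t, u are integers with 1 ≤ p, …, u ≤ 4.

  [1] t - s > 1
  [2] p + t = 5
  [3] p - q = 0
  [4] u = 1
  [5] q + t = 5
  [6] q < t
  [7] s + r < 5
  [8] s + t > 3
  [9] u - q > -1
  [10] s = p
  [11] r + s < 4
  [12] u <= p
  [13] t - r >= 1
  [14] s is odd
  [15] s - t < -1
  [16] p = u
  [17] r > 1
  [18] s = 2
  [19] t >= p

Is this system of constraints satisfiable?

Unsatisfiable

Constraint 18 fixes s = 2 and constraint 4 fixes u = 1. Constraints 10 and 16 give s = p = u, so s = u. But 2 ≠ 1 — contradiction.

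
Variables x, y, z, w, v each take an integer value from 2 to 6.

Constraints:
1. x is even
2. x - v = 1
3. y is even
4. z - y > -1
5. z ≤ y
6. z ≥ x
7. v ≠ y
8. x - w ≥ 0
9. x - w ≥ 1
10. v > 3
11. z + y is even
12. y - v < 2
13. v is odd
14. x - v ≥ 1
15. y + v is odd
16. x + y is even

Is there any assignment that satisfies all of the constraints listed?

One satisfying assignment is x = 6, y = 6, z = 6, w = 3, v = 5.
For the less obvious constraints — constraint 2: x - v = 1; constraint 4: z - y = 0; constraint 8: x - w = 3 — and the others hold by inspection.

Satisfiable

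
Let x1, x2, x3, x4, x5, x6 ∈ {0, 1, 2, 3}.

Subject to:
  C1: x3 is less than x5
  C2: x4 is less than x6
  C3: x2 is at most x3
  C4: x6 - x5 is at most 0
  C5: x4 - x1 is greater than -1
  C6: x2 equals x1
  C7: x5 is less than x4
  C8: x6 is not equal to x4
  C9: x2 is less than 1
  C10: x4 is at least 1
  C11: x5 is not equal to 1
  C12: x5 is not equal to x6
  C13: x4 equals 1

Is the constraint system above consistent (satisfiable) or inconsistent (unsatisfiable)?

Constraints 2, 4, and 7 give x6 ≤ x5, x5 < x4, x4 < x6. Chaining: x6 ≤ x5 < x4 < x6, which forces x6 < x6 — impossible.

Unsatisfiable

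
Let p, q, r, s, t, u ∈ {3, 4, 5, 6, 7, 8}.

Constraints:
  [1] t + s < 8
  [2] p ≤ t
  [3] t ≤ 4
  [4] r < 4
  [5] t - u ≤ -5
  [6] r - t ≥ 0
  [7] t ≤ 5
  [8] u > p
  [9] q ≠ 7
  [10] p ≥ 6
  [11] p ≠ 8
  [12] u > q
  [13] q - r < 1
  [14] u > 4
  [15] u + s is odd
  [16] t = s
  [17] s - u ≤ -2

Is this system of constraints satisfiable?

Unsatisfiable

From constraint 10: p ≥ 6. From constraints 2 and 7: p ≤ t and t ≤ 5, so p ≤ 5. But 5 < 6, so no value of p works.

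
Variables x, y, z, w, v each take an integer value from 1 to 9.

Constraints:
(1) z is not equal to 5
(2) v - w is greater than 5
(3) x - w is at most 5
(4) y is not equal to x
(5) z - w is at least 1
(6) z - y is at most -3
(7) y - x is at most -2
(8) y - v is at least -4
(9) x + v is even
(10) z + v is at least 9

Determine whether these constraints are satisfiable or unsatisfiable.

Constraints 3, 5, 6, and 7 give z − w ≥ 1, w − x ≥ -5, x − y ≥ 2, y − z ≥ 3.
Adding all 4 inequalities: the left sides telescope to 0, and the right sides sum to 1 + (-5) + 2 + 3 = 1. So 0 ≥ 1, which is false.

Unsatisfiable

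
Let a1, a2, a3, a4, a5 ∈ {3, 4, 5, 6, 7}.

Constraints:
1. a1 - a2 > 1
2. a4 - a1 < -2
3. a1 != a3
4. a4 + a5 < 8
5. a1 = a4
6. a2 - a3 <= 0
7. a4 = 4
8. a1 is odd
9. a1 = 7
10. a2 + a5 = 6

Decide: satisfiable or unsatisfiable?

Unsatisfiable

Constraint 9 fixes a1 = 7 and constraint 7 fixes a4 = 4, but constraint 5 requires a1 = a4. Since 7 ≠ 4, contradiction.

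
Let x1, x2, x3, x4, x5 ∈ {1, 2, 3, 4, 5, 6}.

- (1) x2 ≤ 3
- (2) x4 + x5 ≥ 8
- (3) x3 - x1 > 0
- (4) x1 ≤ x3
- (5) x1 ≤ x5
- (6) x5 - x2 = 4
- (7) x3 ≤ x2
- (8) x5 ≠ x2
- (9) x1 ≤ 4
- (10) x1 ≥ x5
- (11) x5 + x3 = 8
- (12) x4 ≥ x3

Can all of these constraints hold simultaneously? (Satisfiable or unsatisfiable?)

Unsatisfiable

From constraints 9 and 10: x5 ≤ x1 ≤ 4. From constraints 1 and 7: x3 ≤ x2 ≤ 3. Hence x5 + x3 ≤ 7. But constraint 11 requires x5 + x3 = 8, and 8 > 7. Contradiction.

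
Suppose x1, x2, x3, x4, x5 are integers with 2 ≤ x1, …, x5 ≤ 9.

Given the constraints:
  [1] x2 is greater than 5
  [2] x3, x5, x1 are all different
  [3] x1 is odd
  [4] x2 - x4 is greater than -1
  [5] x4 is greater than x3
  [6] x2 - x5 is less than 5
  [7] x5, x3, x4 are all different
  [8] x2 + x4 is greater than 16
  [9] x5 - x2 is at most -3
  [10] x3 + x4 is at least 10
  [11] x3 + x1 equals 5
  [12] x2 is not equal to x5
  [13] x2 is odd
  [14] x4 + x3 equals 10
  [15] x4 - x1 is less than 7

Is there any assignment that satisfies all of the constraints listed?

Setting (x1, x2, x3, x4, x5) = (3, 9, 2, 8, 6) satisfies everything: constraint 4: x2 - x4 = 1; constraint 6: x2 - x5 = 3; constraint 8: x2 + x4 = 17, and the others follow.

Satisfiable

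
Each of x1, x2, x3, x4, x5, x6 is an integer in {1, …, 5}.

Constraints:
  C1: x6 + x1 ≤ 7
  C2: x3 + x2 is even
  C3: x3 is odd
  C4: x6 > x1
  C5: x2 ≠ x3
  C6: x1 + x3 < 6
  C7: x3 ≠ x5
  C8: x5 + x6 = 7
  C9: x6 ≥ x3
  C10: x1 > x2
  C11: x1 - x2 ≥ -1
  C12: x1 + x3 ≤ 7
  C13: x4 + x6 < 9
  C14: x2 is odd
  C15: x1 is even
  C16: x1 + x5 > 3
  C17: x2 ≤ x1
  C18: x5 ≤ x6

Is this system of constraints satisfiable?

Satisfiable

Take x1 = 2, x2 = 1, x3 = 3, x4 = 2, x5 = 2, x6 = 5. Then constraint 1: x6 + x1 = 7; constraint 6: x1 + x3 = 5, and every other listed constraint is also met.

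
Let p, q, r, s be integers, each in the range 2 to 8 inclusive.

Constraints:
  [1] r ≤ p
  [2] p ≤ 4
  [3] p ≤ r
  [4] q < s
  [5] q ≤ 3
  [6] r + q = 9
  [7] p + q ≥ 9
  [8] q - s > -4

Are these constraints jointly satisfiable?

From constraint 2: p ≤ 4. From constraint 5: q ≤ 3. Hence p + q ≤ 7. But constraint 7 requires p + q ≥ 9, and 9 > 7. Contradiction.

Unsatisfiable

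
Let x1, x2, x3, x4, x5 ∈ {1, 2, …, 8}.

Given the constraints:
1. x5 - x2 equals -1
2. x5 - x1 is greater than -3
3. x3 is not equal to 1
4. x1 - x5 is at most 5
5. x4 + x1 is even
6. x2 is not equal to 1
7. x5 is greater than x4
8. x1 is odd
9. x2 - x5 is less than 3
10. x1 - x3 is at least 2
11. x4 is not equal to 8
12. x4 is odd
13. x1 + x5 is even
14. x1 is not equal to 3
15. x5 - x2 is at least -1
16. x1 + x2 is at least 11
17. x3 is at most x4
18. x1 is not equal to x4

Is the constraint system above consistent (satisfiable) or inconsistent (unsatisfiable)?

One satisfying assignment is x1 = 7, x2 = 6, x3 = 2, x4 = 3, x5 = 5.
For the less obvious constraints — constraint 1: x5 - x2 = -1; constraint 2: x5 - x1 = -2 — and the others hold by inspection.

Satisfiable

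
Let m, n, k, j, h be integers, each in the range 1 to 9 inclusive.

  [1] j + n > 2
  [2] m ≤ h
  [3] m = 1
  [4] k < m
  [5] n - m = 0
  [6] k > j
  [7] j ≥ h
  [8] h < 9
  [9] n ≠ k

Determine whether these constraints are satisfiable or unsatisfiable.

Unsatisfiable

Constraints 2, 4, 6, and 7 give k < m, m ≤ h, h ≤ j, j < k. Chaining: k < m ≤ h ≤ j < k, which forces k < k — impossible.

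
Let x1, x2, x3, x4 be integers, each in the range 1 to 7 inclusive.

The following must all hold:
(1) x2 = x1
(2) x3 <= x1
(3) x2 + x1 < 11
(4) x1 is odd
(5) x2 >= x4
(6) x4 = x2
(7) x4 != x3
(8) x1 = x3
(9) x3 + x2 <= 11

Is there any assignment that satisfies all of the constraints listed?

Unsatisfiable

From constraints 1, 6, and 8, x4 = x2 = x1 = x3, so x4 = x3. But constraint 7 says x4 ≠ x3. Contradiction.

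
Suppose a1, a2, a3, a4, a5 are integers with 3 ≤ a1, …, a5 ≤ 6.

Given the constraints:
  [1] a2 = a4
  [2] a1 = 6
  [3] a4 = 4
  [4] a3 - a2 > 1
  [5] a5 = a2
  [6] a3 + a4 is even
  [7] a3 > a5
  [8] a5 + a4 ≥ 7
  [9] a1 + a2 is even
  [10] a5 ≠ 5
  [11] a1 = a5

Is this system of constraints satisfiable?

Unsatisfiable

Constraint 2 fixes a1 = 6 and constraint 3 fixes a4 = 4. Constraints 1, 5, and 11 give a1 = a5 = a2 = a4, so a1 = a4. But 6 ≠ 4 — contradiction.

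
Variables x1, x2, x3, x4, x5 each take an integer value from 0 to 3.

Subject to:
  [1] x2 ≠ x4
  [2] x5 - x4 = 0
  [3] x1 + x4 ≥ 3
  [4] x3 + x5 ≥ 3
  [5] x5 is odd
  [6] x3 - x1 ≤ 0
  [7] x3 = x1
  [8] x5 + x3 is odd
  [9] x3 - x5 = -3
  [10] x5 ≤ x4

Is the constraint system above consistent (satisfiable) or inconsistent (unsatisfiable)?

Satisfiable

One satisfying assignment is x1 = 0, x2 = 0, x3 = 0, x4 = 3, x5 = 3.
For the less obvious constraints — constraint 2: x5 - x4 = 0; constraint 3: x1 + x4 = 3 — and the others hold by inspection.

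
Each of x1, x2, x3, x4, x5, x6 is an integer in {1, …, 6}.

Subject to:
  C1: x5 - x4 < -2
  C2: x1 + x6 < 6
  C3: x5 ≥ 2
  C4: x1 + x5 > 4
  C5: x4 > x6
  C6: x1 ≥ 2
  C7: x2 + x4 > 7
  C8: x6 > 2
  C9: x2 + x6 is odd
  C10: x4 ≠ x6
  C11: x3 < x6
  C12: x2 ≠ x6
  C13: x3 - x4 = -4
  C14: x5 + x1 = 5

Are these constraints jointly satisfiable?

Try x1 = 2, x2 = 2, x3 = 2, x4 = 6, x5 = 3, x6 = 3.
Check constraint 1: x5 - x4 = -3; constraint 2: x1 + x6 = 5; constraint 4: x1 + x5 = 5. The remaining constraints are straightforward to verify.

Satisfiable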